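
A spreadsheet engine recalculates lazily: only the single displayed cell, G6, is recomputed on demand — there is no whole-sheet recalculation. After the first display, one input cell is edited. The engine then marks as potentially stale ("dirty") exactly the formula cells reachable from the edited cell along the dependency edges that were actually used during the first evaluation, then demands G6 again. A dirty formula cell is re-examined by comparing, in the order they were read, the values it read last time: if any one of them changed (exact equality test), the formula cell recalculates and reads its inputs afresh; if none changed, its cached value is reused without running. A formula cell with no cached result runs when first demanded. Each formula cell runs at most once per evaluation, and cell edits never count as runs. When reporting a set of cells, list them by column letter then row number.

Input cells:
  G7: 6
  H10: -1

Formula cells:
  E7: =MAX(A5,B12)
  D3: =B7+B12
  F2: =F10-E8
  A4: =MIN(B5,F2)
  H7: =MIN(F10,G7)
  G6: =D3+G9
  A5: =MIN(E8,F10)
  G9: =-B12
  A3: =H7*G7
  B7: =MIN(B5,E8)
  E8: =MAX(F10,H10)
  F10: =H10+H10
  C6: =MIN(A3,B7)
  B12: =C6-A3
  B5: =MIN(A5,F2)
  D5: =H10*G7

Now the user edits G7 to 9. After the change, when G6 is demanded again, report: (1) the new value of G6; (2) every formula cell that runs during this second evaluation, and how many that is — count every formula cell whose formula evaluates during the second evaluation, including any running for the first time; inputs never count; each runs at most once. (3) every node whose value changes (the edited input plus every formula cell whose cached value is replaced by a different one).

New value of G6: -2.
Formula cells that run: A3, B12, C6, H7 — 4 in total.
Values that change: A3, C6, G7.
Key observation: the cutoff stops propagation at D3 — its inputs' values are unchanged, so it reuses its cache.

First evaluation (everything demanded from the output):
  F10 = -1 + -1 = -2
  E8 = MAX(-2, -1) = -1
  A5 = MIN(-1, -2) = -2
  F2 = -2 - -1 = -1
  B5 = MIN(-2, -1) = -2
  B7 = MIN(-2, -1) = -2
  H7 = MIN(-2, 6) = -2
  A3 = -2 * 6 = -12
  C6 = MIN(-12, -2) = -12
  B12 = -12 - -12 = 0
  D3 = -2 + 0 = -2
  G9 = -(0) = 0
  G6 = -2 + 0 = -2

Propagation after the edit:
  H7: runs — G7 6->9; result -2 (same value as before).
  A3: runs — G7 6->9; result -18.
  C6: runs — A3 -12->-18; result -18.
  B12: runs — C6 -12->-18; A3 -12->-18; result 0 (same value as before).
  D3: checked — values it read are unchanged (B7 unchanged, B12 unchanged); reused cached -2 without running.
  G9: checked — values it read are unchanged (B12 unchanged); reused cached 0 without running.
  G6: checked — values it read are unchanged (D3 unchanged, G9 unchanged); reused cached -2 without running.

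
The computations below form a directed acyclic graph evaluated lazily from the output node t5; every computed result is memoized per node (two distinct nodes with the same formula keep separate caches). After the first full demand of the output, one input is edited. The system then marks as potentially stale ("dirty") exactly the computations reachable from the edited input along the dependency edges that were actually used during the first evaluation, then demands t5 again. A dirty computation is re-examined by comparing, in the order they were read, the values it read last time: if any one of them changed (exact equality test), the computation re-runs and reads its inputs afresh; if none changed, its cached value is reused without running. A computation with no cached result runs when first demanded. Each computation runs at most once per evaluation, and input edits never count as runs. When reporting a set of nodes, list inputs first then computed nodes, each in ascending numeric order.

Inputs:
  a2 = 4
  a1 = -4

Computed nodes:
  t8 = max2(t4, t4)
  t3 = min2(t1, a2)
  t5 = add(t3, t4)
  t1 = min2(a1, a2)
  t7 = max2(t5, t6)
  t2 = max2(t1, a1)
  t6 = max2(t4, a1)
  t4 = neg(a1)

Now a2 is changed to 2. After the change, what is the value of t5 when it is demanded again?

Demanding t5 again yields 0.
Note where the cutoff bites: t5 is checked, finds nothing changed, and keeps its cache.

First demand of the output computes:
  t1 = min2(-4, 4) = -4
  t3 = min2(-4, 4) = -4
  t4 = neg(-4) = 4
  t5 = add(-4, 4) = 0

After the edit, cleaning proceeds:
  t1: a read changed (a2 4->2) — executes, giving -4 — identical to its old value.
  t3: a read changed (a2 4->2) — executes, giving -4 — identical to its old value.
  t5: dirty, but its reads are unchanged (t3 unchanged, t4 unchanged); cached 0 stands.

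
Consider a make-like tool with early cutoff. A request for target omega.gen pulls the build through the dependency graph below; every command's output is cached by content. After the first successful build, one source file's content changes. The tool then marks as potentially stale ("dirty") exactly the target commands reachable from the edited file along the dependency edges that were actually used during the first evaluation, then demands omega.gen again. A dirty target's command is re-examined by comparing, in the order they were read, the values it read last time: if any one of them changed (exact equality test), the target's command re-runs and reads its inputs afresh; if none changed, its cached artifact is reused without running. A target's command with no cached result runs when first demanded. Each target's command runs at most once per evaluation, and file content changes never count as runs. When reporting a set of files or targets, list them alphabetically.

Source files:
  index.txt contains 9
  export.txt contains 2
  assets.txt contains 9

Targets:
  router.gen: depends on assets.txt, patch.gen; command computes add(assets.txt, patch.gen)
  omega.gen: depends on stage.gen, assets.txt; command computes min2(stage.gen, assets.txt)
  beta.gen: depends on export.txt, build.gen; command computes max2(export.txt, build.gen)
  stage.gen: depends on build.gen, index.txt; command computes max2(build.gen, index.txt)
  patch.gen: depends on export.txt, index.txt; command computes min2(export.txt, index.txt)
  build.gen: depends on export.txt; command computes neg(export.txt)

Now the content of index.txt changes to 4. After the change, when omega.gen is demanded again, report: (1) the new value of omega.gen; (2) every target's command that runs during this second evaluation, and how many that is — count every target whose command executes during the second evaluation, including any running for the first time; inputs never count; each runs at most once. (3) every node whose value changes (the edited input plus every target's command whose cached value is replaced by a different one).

Demanding omega.gen again yields 4.
2 target commands run: omega.gen, stage.gen.
The nodes whose values change: index.txt, omega.gen, stage.gen.

First demand of the output computes:
  build.gen = neg(2) = -2
  stage.gen = max2(-2, 9) = 9
  omega.gen = min2(9, 9) = 9

After the edit, cleaning proceeds:
  stage.gen: a read changed (index.txt 9->4) — executes, giving 4.
  omega.gen: a read changed (stage.gen 9->4) — executes, giving 4.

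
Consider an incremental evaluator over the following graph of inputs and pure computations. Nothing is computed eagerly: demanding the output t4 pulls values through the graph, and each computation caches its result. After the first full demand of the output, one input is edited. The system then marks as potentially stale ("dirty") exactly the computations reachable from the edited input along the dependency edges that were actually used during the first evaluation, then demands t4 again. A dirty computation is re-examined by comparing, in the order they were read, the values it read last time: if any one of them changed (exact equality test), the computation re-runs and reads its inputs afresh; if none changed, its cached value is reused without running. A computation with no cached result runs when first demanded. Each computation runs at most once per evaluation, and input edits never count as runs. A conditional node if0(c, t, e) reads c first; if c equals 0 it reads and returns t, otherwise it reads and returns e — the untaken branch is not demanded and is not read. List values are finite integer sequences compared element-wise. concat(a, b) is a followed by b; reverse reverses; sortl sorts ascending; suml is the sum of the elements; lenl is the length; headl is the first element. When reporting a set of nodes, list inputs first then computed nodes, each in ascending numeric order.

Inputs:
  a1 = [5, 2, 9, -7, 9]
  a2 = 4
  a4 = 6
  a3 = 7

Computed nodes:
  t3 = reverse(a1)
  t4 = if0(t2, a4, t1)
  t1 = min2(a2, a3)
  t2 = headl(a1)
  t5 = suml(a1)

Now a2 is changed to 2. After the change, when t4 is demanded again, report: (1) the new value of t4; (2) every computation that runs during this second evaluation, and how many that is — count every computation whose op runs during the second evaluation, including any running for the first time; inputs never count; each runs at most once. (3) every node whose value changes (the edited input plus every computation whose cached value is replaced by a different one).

t4 now evaluates to 2.
Run set: t1, t4 (2 run).
Changed values: a2, t1, t4.

Initial pass — values computed on the first demand:
  t1 = min2(4, 7) = 4
  t2 = headl([5, 2, 9, -7, 9]) = 5
  t4 = if0(t2=5 -> else branch t1) = 4

Second demand — change propagation:
  t1: re-runs because a2 4->2; new result 2.
  t4: re-runs because t1 4->2; new result 2.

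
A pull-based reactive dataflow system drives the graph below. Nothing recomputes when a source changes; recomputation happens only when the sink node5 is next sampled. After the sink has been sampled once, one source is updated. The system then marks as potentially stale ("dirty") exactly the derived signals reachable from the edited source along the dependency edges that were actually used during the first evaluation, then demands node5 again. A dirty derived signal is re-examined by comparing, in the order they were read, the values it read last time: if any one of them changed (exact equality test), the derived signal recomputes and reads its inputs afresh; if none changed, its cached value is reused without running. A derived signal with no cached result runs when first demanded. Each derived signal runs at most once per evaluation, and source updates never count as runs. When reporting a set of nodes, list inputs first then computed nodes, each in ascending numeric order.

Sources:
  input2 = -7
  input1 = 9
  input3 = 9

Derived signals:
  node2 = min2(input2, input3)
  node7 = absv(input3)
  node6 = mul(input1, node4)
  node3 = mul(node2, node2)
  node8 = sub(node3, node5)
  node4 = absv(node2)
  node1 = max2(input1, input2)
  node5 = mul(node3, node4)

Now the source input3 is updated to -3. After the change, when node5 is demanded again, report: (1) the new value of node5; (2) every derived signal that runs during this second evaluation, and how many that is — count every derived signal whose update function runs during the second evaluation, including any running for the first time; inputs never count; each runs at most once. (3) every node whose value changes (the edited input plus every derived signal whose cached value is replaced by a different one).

First evaluation (everything demanded from the output):
  node2 = min2(-7, 9) = -7
  node3 = mul(-7, -7) = 49
  node4 = absv(-7) = 7
  node5 = mul(49, 7) = 343

Propagation after the edit:
  node2: runs — input3 9->-3; result -7 (same value as before).
  node3: checked — values it read are unchanged (node2 unchanged, node2 unchanged); reused cached 49 without running.
  node4: checked — values it read are unchanged (node2 unchanged); reused cached 7 without running.
  node5: checked — values it read are unchanged (node3 unchanged, node4 unchanged); reused cached 343 without running.

Key observation: the change is absorbed at node2 — it re-runs but produces the same value, and the output's value is unchanged.

New value of node5: 343.
Derived signals that run: node2 — 1 in total.
Values that change: input3.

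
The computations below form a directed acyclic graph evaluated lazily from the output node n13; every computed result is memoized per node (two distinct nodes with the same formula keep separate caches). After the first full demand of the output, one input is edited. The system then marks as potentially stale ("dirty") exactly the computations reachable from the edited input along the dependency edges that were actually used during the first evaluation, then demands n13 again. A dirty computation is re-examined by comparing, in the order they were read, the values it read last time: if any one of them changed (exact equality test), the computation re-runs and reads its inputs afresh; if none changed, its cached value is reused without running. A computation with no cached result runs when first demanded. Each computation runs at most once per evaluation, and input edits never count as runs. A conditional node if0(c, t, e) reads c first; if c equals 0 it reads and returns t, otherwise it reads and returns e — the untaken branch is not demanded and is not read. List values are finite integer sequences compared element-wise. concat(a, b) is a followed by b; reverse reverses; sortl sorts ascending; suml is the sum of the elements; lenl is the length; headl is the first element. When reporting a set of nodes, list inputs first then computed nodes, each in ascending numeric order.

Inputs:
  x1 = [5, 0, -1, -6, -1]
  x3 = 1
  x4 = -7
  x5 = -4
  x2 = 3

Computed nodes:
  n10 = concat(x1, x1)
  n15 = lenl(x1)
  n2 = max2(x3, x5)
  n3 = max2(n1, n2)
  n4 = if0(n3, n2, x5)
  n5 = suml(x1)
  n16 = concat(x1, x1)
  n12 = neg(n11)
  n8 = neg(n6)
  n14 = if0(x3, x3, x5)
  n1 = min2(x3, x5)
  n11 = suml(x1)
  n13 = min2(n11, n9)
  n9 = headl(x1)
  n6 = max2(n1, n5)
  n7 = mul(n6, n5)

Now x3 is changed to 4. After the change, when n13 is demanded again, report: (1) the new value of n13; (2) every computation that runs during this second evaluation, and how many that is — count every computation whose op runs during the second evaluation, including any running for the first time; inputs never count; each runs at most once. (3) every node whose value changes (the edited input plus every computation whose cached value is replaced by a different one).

Demanding n13 again yields -3.
0 computations run: none.
The nodes whose values change: x3.
Note the shortcut — x3 feeds only undemanded nodes, so no recomputation happens.

First demand of the output computes:
  n9 = headl([5, 0, -1, -6, -1]) = 5
  n11 = suml([5, 0, -1, -6, -1]) = -3
  n13 = min2(-3, 5) = -3

After the edit, cleaning proceeds:
  x3 only reaches undemanded nodes; the second demand re-runs nothing.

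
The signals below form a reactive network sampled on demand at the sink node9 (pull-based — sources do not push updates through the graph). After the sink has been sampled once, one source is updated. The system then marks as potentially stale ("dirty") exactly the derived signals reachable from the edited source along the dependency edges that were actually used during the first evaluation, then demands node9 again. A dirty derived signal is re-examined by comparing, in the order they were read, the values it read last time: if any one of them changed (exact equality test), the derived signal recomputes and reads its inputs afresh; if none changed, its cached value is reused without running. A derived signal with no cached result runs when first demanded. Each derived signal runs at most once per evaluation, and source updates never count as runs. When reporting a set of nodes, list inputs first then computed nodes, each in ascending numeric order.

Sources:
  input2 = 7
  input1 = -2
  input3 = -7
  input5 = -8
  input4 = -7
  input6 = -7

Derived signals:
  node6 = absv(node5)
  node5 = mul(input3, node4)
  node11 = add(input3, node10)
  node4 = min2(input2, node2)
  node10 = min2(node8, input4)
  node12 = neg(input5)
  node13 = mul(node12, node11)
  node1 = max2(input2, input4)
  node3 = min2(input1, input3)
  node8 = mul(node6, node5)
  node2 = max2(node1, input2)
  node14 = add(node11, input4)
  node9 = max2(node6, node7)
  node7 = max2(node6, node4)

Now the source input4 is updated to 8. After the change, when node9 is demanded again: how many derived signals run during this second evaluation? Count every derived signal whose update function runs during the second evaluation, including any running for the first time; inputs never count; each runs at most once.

Run set: node1, node2, node4 (3 run).
The important point: node4 recomputes to an identical value, and the output ends up unchanged.

Initial pass — values computed on the first demand:
  node1 = max2(7, -7) = 7
  node2 = max2(7, 7) = 7
  node4 = min2(7, 7) = 7
  node5 = mul(-7, 7) = -49
  node6 = absv(-49) = 49
  node7 = max2(49, 7) = 49
  node9 = max2(49, 49) = 49

Second demand — change propagation:
  node1: re-runs because input4 -7->8; new result 8.
  node2: re-runs because node1 7->8; new result 8.
  node4: re-runs because node2 7->8; new result 7 (unchanged).
  node5: re-examined; everything it read last time is the same (input3 unchanged, node4 unchanged) — cache -49 kept, no run.
  node6: re-examined; everything it read last time is the same (node5 unchanged) — cache 49 kept, no run.
  node7: re-examined; everything it read last time is the same (node6 unchanged, node4 unchanged) — cache 49 kept, no run.
  node9: re-examined; everything it read last time is the same (node6 unchanged, node7 unchanged) — cache 49 kept, no run.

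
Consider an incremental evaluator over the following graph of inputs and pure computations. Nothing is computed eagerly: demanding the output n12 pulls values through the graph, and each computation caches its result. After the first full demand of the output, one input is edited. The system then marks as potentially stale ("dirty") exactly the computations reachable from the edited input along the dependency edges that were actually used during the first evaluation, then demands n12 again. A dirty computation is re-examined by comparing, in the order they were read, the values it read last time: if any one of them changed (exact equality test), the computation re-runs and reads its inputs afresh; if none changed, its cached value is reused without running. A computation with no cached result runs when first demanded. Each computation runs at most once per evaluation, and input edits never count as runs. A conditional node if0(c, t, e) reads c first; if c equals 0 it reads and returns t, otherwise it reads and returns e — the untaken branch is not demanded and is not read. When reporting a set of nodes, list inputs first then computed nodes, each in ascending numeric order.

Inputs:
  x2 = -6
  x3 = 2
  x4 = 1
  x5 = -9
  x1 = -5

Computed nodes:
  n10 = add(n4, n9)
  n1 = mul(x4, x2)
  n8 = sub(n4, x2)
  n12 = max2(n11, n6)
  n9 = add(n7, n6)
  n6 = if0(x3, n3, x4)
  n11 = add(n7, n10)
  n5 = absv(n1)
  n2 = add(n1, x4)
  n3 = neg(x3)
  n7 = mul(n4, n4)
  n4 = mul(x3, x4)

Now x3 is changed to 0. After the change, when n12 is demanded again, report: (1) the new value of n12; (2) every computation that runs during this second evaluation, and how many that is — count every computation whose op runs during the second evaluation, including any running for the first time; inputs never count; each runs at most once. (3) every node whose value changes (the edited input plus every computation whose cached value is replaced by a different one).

Initial pass — values computed on the first demand:
  n4 = mul(2, 1) = 2
  n6 = if0(x3=2 -> else branch x4) = 1
  n7 = mul(2, 2) = 4
  n9 = add(4, 1) = 5
  n10 = add(2, 5) = 7
  n11 = add(4, 7) = 11
  n12 = max2(11, 1) = 11

Second demand — change propagation:
  n3: newly demanded (no cache) — executes and yields 0.
  n4: re-runs because x3 2->0; new result 0.
  n6: re-runs because x3 2->0; new result 0.
  n7: re-runs because n4 2->0; n4 2->0; new result 0.
  n9: re-runs because n7 4->0; n6 1->0; new result 0.
  n10: re-runs because n4 2->0; n9 5->0; new result 0.
  n11: re-runs because n7 4->0; n10 7->0; new result 0.
  n12: re-runs because n11 11->0; n6 1->0; new result 0.

The important point: the flipped condition pulls in fresh nodes; n3 runs for the first time.

n12 now evaluates to 0.
Run set: n3, n4, n6, n7, n9, n10, n11, n12 (8 run).
Changed values: x3, n4, n6, n7, n9, n10, n11, n12.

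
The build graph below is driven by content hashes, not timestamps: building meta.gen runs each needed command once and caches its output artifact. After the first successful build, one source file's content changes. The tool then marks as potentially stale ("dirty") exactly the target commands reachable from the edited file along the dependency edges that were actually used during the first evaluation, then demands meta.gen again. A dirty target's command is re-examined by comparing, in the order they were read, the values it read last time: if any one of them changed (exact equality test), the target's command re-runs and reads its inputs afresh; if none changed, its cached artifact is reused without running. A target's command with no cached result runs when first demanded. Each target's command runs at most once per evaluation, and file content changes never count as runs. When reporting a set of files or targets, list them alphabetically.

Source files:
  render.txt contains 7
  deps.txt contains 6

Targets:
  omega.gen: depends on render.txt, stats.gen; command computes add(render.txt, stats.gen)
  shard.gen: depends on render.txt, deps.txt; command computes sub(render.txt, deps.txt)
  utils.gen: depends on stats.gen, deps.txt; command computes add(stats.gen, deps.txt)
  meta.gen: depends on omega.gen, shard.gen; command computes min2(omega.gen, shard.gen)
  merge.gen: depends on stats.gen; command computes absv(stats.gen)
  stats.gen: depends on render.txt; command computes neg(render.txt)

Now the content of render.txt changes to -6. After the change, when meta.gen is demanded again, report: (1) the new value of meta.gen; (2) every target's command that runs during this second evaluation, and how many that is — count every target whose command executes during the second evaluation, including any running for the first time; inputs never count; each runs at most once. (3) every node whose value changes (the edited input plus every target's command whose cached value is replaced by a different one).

Initial pass — values computed on the first demand:
  shard.gen = sub(7, 6) = 1
  stats.gen = neg(7) = -7
  omega.gen = add(7, -7) = 0
  meta.gen = min2(0, 1) = 0

Second demand — change propagation:
  shard.gen: re-runs because render.txt 7->-6; new result -12.
  stats.gen: re-runs because render.txt 7->-6; new result 6.
  omega.gen: re-runs because render.txt 7->-6; stats.gen -7->6; new result 0 (unchanged).
  meta.gen: re-runs because shard.gen 1->-12; new result -12.

meta.gen now evaluates to -12.
Run set: meta.gen, omega.gen, shard.gen, stats.gen (4 run).
Changed values: meta.gen, render.txt, shard.gen, stats.gen.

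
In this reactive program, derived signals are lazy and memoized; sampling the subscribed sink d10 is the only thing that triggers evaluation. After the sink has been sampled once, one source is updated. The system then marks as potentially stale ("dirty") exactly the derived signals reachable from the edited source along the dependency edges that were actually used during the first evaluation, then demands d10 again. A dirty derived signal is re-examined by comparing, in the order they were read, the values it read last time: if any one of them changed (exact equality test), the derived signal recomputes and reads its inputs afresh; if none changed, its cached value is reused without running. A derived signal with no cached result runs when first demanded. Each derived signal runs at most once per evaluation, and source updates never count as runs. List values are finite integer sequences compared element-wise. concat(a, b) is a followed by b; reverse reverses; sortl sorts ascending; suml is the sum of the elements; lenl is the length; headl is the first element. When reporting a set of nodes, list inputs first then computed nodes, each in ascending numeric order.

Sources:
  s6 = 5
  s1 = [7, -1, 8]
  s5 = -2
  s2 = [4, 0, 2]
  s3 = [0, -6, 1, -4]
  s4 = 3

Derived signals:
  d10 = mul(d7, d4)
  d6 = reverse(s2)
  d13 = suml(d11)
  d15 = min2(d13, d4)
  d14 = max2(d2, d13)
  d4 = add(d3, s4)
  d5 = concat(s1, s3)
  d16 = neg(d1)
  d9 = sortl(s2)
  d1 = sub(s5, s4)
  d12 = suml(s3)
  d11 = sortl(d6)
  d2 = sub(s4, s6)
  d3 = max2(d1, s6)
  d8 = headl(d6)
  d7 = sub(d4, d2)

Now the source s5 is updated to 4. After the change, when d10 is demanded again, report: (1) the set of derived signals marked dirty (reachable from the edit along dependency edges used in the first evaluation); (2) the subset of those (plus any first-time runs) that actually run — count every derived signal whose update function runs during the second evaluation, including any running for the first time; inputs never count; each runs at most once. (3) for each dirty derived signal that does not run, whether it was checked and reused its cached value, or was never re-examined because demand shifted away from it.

First demand of the output computes:
  d1 = sub(-2, 3) = -5
  d2 = sub(3, 5) = -2
  d3 = max2(-5, 5) = 5
  d4 = add(5, 3) = 8
  d7 = sub(8, -2) = 10
  d10 = mul(10, 8) = 80

After the edit, cleaning proceeds:
  d1: a read changed (s5 -2->4) — executes, giving 1.
  d3: a read changed (d1 -5->1) — executes, giving 5 — identical to its old value.
  d4: dirty, but its reads are unchanged (d3 unchanged, s4 unchanged); cached 8 stands.
  d7: dirty, but its reads are unchanged (d4 unchanged, d2 unchanged); cached 10 stands.
  d10: dirty, but its reads are unchanged (d7 unchanged, d4 unchanged); cached 80 stands.

Note the absorption at d3: it re-runs yet its value is the same, leaving the output's value untouched.

The edit dirties: d1, d3, d4, d7, d10.
2 derived signals run: d1, d3.
Cache hits after checking: d4, d7, d10.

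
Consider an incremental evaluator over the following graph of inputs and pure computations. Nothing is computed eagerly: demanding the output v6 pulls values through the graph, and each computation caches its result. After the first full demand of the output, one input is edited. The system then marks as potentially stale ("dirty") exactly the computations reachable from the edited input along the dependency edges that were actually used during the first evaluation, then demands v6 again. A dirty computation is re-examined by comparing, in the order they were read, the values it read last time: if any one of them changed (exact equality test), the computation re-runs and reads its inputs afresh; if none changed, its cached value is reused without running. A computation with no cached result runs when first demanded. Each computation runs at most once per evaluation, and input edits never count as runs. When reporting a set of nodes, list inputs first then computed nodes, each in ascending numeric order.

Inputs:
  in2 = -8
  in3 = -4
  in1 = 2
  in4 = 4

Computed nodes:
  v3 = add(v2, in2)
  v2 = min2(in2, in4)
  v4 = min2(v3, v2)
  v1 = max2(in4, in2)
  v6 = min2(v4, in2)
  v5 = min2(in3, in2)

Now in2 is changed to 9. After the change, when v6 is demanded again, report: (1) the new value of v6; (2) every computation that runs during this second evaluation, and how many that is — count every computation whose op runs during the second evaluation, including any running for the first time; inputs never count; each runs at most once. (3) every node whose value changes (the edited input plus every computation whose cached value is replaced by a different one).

v6 now evaluates to 4.
Run set: v2, v3, v4, v6 (4 run).
Changed values: in2, v2, v3, v4, v6.

Initial pass — values computed on the first demand:
  v2 = min2(-8, 4) = -8
  v3 = add(-8, -8) = -16
  v4 = min2(-16, -8) = -16
  v6 = min2(-16, -8) = -16

Second demand — change propagation:
  v2: re-runs because in2 -8->9; new result 4.
  v3: re-runs because v2 -8->4; in2 -8->9; new result 13.
  v4: re-runs because v3 -16->13; v2 -8->4; new result 4.
  v6: re-runs because v4 -16->4; in2 -8->9; new result 4.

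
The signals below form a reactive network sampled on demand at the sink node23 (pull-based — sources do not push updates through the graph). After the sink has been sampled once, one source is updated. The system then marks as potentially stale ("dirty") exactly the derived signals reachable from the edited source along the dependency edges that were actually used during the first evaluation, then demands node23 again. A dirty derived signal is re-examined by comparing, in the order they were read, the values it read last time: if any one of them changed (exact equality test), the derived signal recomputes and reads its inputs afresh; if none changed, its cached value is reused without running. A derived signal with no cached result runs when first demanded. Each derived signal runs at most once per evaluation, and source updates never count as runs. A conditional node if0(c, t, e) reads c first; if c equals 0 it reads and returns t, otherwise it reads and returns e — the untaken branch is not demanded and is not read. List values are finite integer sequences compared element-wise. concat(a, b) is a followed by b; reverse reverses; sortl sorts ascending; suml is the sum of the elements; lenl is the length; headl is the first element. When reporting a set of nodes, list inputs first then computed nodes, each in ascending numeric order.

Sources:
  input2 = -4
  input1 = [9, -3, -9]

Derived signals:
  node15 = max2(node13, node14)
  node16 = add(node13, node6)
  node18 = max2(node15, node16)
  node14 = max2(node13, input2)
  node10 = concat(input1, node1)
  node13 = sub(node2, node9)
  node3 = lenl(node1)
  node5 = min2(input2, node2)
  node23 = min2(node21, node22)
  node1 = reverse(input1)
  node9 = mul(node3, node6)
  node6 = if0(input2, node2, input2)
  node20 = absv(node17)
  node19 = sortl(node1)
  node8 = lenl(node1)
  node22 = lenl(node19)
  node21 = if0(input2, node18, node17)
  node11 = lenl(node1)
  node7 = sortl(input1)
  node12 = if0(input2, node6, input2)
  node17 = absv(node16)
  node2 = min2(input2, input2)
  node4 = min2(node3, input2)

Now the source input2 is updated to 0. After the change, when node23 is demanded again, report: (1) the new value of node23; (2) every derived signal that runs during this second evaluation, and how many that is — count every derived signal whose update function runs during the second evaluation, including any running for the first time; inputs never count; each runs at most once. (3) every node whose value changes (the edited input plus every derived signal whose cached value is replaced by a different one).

Initial pass — values computed on the first demand:
  node1 = reverse([9, -3, -9]) = [-9, -3, 9]
  node2 = min2(-4, -4) = -4
  node3 = lenl([-9, -3, 9]) = 3
  node6 = if0(input2=-4 -> else branch input2) = -4
  node9 = mul(3, -4) = -12
  node13 = sub(-4, -12) = 8
  node16 = add(8, -4) = 4
  node17 = absv(4) = 4
  node19 = sortl([-9, -3, 9]) = [-9, -3, 9]
  node21 = if0(input2=-4 -> else branch node17) = 4
  node22 = lenl([-9, -3, 9]) = 3
  node23 = min2(4, 3) = 3

Second demand — change propagation:
  node2: re-runs because input2 -4->0; input2 -4->0; new result 0.
  node6: re-runs because input2 -4->0; input2 -4->0; new result 0.
  node9: re-runs because node6 -4->0; new result 0.
  node13: re-runs because node2 -4->0; node9 -12->0; new result 0.
  node14: newly demanded (no cache) — executes and yields 0.
  node15: newly demanded (no cache) — executes and yields 0.
  node16: re-runs because node13 8->0; node6 -4->0; new result 0.
  node17: dirty yet unreached — the second evaluation never asks for it.
  node18: newly demanded (no cache) — executes and yields 0.
  node21: re-runs because input2 -4->0; new result 0.
  node23: re-runs because node21 4->0; new result 0.

The important point: the flipped condition redirects demand; node17 is left stale, never re-checked.

node23 now evaluates to 0.
Run set: node2, node6, node9, node13, node14, node15, node16, node18, node21, node23 (10 run).
Changed values: input2, node2, node6, node9, node13, node16, node21, node23.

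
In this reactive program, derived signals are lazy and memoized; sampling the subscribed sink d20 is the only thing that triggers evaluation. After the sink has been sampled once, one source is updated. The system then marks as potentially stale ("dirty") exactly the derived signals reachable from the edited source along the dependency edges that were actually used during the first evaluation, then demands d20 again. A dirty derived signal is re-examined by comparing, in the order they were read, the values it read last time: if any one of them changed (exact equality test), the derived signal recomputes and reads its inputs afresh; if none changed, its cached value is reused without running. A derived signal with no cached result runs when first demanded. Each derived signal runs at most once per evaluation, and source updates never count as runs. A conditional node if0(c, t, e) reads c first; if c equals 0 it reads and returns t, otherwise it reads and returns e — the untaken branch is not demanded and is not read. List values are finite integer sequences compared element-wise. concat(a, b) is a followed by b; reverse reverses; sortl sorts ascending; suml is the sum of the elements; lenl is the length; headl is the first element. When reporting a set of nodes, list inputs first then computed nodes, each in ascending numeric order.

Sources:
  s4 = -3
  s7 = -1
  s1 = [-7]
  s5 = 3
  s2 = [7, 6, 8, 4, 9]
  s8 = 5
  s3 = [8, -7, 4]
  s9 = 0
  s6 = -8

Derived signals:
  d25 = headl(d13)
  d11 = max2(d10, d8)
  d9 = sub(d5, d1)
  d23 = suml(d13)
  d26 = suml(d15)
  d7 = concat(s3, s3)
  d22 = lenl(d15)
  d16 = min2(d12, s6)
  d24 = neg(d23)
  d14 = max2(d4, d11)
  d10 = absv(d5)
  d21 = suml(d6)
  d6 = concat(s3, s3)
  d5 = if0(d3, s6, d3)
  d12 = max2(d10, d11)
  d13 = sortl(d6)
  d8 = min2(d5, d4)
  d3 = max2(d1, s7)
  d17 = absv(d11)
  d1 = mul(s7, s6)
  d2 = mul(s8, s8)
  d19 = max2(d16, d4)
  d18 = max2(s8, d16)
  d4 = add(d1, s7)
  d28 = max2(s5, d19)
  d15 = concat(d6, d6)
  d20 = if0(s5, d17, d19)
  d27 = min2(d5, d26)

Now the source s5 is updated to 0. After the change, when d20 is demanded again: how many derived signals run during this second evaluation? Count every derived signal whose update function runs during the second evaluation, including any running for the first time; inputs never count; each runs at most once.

First demand of the output computes:
  d1 = mul(-1, -8) = 8
  d3 = max2(8, -1) = 8
  d4 = add(8, -1) = 7
  d5 = if0(d3=8 -> else branch d3) = 8
  d8 = min2(8, 7) = 7
  d10 = absv(8) = 8
  d11 = max2(8, 7) = 8
  d12 = max2(8, 8) = 8
  d16 = min2(8, -8) = -8
  d19 = max2(-8, 7) = 7
  d20 = if0(s5=3 -> else branch d19) = 7

After the edit, cleaning proceeds:
  d17: had never run; runs now, result 8.
  d20: a read changed (s5 3->0) — executes, giving 8.

Note the branch switch — d17 had no cache and runs now for the first time.

2 derived signals run: d17, d20.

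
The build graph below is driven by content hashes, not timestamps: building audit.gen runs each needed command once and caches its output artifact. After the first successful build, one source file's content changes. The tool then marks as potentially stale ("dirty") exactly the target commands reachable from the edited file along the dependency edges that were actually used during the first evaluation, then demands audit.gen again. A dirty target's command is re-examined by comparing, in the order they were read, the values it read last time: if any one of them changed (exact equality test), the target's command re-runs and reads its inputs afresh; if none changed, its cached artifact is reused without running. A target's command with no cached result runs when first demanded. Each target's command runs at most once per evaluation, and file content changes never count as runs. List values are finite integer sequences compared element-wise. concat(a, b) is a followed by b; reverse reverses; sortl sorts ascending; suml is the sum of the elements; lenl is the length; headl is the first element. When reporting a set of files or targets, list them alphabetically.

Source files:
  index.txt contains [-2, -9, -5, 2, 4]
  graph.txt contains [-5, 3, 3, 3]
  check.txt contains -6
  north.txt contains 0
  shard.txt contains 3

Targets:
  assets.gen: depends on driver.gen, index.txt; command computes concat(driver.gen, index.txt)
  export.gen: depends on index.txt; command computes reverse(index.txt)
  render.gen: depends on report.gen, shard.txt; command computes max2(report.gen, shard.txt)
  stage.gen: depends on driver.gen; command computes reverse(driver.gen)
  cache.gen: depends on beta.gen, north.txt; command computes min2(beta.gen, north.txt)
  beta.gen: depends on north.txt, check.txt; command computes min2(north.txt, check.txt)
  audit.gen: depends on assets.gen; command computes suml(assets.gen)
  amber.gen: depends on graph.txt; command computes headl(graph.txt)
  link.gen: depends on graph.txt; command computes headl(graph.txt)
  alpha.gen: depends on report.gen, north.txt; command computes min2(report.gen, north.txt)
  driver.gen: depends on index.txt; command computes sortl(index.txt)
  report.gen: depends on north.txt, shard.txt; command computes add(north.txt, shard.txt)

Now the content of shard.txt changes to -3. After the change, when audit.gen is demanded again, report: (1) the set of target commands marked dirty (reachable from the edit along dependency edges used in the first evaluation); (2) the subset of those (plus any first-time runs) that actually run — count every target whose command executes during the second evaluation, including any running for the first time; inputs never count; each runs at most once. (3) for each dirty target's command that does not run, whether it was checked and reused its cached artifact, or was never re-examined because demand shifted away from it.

Initial pass — values computed on the first demand:
  driver.gen = sortl([-2, -9, -5, 2, 4]) = [-9, -5, -2, 2, 4]
  assets.gen = concat([-9, -5, -2, 2, 4], [-2, -9, -5, 2, 4]) = [-9, -5, -2, 2, 4, -2, -9, -5, 2, 4]
  audit.gen = suml([-9, -5, -2, 2, 4, -2, -9, -5, 2, 4]) = -20

Second demand — change propagation:
  no demanded computation ever read shard.txt, so the edit dirties nothing and nothing runs.

The important point: nothing the output needs ever reads shard.txt, so the edit is invisible to it.

Dirty set: none.
Run set: none (0 run).
All dirty target commands ended up running.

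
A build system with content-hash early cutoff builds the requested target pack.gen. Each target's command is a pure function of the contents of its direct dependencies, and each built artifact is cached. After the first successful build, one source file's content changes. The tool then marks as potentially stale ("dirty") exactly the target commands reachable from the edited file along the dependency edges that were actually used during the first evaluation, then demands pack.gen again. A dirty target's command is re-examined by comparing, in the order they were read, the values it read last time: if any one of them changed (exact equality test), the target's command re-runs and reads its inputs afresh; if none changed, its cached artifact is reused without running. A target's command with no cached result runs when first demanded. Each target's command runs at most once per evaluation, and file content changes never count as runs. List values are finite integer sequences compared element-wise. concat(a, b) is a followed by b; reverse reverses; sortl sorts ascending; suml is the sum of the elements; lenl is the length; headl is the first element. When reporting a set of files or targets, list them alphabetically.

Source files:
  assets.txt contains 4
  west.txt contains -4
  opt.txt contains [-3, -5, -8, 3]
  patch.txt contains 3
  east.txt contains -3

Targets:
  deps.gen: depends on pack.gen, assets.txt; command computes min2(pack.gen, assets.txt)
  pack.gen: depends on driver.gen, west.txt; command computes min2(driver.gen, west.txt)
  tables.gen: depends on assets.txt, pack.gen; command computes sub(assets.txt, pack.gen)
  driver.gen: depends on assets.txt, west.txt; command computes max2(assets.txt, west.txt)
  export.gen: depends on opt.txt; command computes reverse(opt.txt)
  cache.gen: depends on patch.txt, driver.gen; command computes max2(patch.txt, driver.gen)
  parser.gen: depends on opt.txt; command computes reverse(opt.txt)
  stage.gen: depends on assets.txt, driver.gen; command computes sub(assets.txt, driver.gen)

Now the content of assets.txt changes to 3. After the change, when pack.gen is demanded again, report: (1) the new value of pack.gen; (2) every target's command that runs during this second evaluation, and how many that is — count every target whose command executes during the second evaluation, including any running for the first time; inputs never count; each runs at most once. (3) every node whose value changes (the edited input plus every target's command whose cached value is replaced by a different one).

New value of pack.gen: -4.
Target commands that run: driver.gen, pack.gen — 2 in total.
Values that change: assets.txt, driver.gen.

First evaluation (everything demanded from the output):
  driver.gen = max2(4, -4) = 4
  pack.gen = min2(4, -4) = -4

Propagation after the edit:
  driver.gen: runs — assets.txt 4->3; result 3.
  pack.gen: runs — driver.gen 4->3; result -4 (same value as before).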